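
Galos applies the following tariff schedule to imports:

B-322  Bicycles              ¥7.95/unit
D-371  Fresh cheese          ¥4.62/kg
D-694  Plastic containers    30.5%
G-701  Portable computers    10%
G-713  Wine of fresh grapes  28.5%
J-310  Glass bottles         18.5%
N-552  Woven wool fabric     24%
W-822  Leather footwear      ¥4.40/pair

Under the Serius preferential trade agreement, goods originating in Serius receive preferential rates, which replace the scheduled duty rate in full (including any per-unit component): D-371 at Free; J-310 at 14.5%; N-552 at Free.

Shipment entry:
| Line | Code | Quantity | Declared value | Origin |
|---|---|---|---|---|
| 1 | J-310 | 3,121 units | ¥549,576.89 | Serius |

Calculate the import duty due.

¥79,688.65

Line 1 (J-310, Serius, 3,121 units, ¥549,576.89):
Base rate for J-310 is 18.5%.
Origin Serius qualifies under the Galos–Serius agreement and J-310 is covered: preferential rate 14.5% applies instead.
Duty = ¥549,576.89 × 14.5% = ¥79,688.65.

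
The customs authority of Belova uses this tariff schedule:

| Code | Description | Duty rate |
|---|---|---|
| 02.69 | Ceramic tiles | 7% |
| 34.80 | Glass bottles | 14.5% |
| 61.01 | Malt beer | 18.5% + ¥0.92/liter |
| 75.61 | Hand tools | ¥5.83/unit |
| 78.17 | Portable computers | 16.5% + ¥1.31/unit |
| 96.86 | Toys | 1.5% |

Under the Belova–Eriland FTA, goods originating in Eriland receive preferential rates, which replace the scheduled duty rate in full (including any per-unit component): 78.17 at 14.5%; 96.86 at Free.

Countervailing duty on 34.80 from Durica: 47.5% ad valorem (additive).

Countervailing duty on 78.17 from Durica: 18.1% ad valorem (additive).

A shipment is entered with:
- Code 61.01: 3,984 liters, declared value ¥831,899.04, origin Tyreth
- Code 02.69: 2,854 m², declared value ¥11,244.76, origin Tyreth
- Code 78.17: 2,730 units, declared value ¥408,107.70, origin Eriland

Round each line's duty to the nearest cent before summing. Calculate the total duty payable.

¥217,529.35

Line 1 (61.01, Tyreth, 3,984 liters, ¥831,899.04):
Base rate for 61.01 is 18.5% + ¥0.92/liter.
Duty = ¥831,899.04 × 18.5% + 3,984 × ¥0.92 = ¥157,566.60.
Line 2 (02.69, Tyreth, 2,854 m², ¥11,244.76):
Base rate for 02.69 is 7%.
Duty = ¥11,244.76 × 7% = ¥787.13.
Line 3 (78.17, Eriland, 2,730 units, ¥408,107.70):
Base rate for 78.17 is 16.5% + ¥1.31/unit.
Origin Eriland qualifies under the Belova–Eriland agreement and 78.17 is covered: preferential rate 14.5% applies instead.
The additional-duty order on 78.17 targets Durica, not Eriland; it does not apply.
Duty = ¥408,107.70 × 14.5% = ¥59,175.62.
Total = ¥157,566.60 + ¥787.13 + ¥59,175.62 = ¥217,529.35.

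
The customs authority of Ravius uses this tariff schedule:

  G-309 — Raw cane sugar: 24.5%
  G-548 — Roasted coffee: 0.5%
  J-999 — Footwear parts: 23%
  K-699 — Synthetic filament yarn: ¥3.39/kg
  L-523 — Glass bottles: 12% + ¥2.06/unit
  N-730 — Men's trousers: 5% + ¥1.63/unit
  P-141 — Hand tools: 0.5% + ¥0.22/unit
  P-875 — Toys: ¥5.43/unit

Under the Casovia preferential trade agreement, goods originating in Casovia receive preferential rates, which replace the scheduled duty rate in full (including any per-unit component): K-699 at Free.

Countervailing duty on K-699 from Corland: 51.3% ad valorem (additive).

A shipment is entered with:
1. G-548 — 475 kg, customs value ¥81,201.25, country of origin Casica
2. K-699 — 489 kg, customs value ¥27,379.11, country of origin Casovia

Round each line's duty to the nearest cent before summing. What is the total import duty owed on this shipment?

Line 1 (G-548, Casica, 475 kg, ¥81,201.25):
Base rate for G-548 is 0.5%.
Duty = ¥81,201.25 × 0.5% = ¥406.01.
Line 2 (K-699, Casovia, 489 kg, ¥27,379.11):
Base rate for K-699 is ¥3.39/kg.
Origin Casovia qualifies under the Ravius–Casovia agreement and K-699 is covered: preferential rate Free applies instead.
The additional-duty order on K-699 targets Corland, not Casovia; it does not apply.
Duty = ¥27,379.11 × 0% = ¥0.00.
Total = ¥406.01 + ¥0.00 = ¥406.01.

¥406.01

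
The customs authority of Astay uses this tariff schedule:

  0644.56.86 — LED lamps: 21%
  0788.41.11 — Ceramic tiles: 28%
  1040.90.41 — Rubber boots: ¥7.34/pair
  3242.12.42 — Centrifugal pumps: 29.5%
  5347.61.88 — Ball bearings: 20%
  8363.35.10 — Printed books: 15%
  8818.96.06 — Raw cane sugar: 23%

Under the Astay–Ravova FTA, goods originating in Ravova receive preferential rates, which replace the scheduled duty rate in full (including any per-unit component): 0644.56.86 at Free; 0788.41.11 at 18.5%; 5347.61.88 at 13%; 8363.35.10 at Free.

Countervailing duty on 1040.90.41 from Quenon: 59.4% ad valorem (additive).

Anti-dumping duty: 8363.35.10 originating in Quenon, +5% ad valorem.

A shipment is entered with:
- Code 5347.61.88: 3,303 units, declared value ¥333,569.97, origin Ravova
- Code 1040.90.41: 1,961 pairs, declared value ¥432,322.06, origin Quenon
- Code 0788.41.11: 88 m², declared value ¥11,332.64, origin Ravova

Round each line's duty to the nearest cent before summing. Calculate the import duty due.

Line 1 (5347.61.88, Ravova, 3,303 units, ¥333,569.97):
Base rate for 5347.61.88 is 20%.
Origin Ravova qualifies under the Astay–Ravova agreement and 5347.61.88 is covered: preferential rate 13% applies instead.
Duty = ¥333,569.97 × 13% = ¥43,364.10.
Line 2 (1040.90.41, Quenon, 1,961 pairs, ¥432,322.06):
Base rate for 1040.90.41 is ¥7.34/pair.
Additional duty on 1040.90.41 from Quenon: +59.4% ad valorem. Applied ad valorem rate = 59.4%.
Duty = ¥432,322.06 × 59.4% + 1,961 × ¥7.34 = ¥271,193.04.
Line 3 (0788.41.11, Ravova, 88 m², ¥11,332.64):
Base rate for 0788.41.11 is 28%.
Origin Ravova qualifies under the Astay–Ravova agreement and 0788.41.11 is covered: preferential rate 18.5% applies instead.
Duty = ¥11,332.64 × 18.5% = ¥2,096.54.
Total = ¥43,364.10 + ¥271,193.04 + ¥2,096.54 = ¥316,653.68.

¥316,653.68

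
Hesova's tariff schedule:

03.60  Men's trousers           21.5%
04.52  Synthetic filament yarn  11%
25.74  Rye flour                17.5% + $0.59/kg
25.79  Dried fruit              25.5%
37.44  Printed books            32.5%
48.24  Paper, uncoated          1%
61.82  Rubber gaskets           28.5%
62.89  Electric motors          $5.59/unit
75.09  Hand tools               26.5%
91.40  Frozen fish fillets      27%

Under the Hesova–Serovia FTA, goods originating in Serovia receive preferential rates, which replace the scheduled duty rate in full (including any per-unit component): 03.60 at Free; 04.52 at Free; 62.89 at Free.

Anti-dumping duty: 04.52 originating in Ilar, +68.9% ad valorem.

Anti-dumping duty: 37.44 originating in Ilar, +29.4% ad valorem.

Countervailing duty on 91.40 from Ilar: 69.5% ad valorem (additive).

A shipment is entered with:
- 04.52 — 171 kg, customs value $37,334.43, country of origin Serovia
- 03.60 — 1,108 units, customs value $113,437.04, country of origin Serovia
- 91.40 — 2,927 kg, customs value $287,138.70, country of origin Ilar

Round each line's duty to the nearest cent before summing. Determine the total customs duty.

$277,088.85

Line 1 (04.52, Serovia, 171 kg, $37,334.43):
Base rate for 04.52 is 11%.
Origin Serovia qualifies under the Hesova–Serovia agreement and 04.52 is covered: preferential rate Free applies instead.
The additional-duty order on 04.52 targets Ilar, not Serovia; it does not apply.
Duty = $37,334.43 × 0% = $0.00.
Line 2 (03.60, Serovia, 1,108 units, $113,437.04):
Base rate for 03.60 is 21.5%.
Origin Serovia qualifies under the Hesova–Serovia agreement and 03.60 is covered: preferential rate Free applies instead.
Duty = $113,437.04 × 0% = $0.00.
Line 3 (91.40, Ilar, 2,927 kg, $287,138.70):
Base rate for 91.40 is 27%.
Additional duty on 91.40 from Ilar: +69.5%. Applied ad valorem rate: 27% + 69.5% = 96.5%.
Duty = $287,138.70 × 96.5% = $277,088.85.
Total = $0.00 + $0.00 + $277,088.85 = $277,088.85.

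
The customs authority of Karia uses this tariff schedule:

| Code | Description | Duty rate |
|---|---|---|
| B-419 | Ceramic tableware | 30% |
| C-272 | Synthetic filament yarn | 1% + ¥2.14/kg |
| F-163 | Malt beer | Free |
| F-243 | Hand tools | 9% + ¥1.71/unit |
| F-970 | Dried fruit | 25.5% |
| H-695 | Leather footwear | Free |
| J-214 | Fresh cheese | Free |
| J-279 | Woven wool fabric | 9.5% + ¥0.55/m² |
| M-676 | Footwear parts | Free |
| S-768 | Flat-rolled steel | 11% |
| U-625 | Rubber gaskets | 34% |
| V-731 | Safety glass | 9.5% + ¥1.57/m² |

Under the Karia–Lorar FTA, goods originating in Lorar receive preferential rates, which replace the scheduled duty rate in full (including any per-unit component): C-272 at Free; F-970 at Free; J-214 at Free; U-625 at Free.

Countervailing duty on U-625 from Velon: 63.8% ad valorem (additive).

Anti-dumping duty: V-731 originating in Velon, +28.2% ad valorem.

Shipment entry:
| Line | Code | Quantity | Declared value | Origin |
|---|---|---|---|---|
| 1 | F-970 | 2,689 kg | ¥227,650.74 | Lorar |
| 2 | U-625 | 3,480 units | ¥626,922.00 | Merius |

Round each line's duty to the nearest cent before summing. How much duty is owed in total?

¥213,153.48

Line 1 (F-970, Lorar, 2,689 kg, ¥227,650.74):
Base rate for F-970 is 25.5%.
Origin Lorar qualifies under the Karia–Lorar agreement and F-970 is covered: preferential rate Free applies instead.
Duty = ¥227,650.74 × 0% = ¥0.00.
Line 2 (U-625, Merius, 3,480 units, ¥626,922.00):
Base rate for U-625 is 34%.
U-625 has an FTA preferential rate, but origin Merius is not Lorar; base rate stands.
The additional-duty order on U-625 targets Velon, not Merius; it does not apply.
Duty = ¥626,922.00 × 34% = ¥213,153.48.
Total = ¥0.00 + ¥213,153.48 = ¥213,153.48.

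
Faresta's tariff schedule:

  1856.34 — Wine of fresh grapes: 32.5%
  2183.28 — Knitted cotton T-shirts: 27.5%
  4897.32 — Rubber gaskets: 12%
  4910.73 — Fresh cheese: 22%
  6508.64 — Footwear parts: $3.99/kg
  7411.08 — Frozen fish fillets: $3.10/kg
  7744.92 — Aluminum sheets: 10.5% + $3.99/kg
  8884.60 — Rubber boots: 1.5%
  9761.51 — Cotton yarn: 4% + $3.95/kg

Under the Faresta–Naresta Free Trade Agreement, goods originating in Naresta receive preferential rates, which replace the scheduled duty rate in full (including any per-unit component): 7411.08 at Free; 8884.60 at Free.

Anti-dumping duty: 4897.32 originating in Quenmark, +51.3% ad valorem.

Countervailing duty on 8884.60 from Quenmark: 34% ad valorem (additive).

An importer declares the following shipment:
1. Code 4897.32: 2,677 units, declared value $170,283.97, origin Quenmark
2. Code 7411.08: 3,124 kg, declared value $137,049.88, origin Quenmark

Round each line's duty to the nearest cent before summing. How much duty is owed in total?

Line 1 (4897.32, Quenmark, 2,677 units, $170,283.97):
Base rate for 4897.32 is 12%.
Additional duty on 4897.32 from Quenmark: +51.3%. Applied ad valorem rate: 12% + 51.3% = 63.3%.
Duty = $170,283.97 × 63.3% = $107,789.75.
Line 2 (7411.08, Quenmark, 3,124 kg, $137,049.88):
Base rate for 7411.08 is $3.10/kg.
7411.08 has an FTA preferential rate, but origin Quenmark is not Naresta; base rate stands.
Duty = 3,124 × $3.10 = $9,684.40.
Total = $107,789.75 + $9,684.40 = $117,474.15.

$117,474.15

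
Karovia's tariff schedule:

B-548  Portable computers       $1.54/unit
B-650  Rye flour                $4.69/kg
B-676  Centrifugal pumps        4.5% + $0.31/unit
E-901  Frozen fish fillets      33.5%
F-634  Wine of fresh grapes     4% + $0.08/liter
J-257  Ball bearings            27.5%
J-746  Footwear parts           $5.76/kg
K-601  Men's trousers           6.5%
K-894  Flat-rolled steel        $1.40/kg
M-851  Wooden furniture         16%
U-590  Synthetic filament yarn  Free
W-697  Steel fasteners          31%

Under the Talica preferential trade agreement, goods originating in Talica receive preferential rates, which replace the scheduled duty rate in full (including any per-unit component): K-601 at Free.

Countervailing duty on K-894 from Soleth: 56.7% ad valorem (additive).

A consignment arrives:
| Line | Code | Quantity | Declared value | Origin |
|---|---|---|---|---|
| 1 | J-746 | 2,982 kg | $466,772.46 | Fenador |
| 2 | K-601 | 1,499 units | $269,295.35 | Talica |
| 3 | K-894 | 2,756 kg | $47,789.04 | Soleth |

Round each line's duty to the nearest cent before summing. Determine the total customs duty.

$48,131.11

Line 1 (J-746, Fenador, 2,982 kg, $466,772.46):
Base rate for J-746 is $5.76/kg.
Duty = 2,982 × $5.76 = $17,176.32.
Line 2 (K-601, Talica, 1,499 units, $269,295.35):
Base rate for K-601 is 6.5%.
Origin Talica qualifies under the Karovia–Talica agreement and K-601 is covered: preferential rate Free applies instead.
Duty = $269,295.35 × 0% = $0.00.
Line 3 (K-894, Soleth, 2,756 kg, $47,789.04):
Base rate for K-894 is $1.40/kg.
Additional duty on K-894 from Soleth: +56.7% ad valorem. Applied ad valorem rate = 56.7%.
Duty = $47,789.04 × 56.7% + 2,756 × $1.40 = $30,954.79.
Total = $17,176.32 + $0.00 + $30,954.79 = $48,131.11.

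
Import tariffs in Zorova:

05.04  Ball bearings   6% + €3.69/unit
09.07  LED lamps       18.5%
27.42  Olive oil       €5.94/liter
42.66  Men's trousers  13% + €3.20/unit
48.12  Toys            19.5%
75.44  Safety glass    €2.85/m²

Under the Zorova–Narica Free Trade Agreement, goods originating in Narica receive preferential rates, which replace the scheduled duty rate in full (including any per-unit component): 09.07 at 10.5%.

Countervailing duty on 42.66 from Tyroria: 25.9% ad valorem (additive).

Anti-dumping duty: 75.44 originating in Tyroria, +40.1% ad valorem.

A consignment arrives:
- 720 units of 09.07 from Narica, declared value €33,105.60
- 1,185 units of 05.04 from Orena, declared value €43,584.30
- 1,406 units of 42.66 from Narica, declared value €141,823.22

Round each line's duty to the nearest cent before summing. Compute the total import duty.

€33,400.02

Line 1 (09.07, Narica, 720 units, €33,105.60):
Base rate for 09.07 is 18.5%.
Origin Narica qualifies under the Zorova–Narica agreement and 09.07 is covered: preferential rate 10.5% applies instead.
Duty = €33,105.60 × 10.5% = €3,476.09.
Line 2 (05.04, Orena, 1,185 units, €43,584.30):
Base rate for 05.04 is 6% + €3.69/unit.
Duty = €43,584.30 × 6% + 1,185 × €3.69 = €6,987.71.
Line 3 (42.66, Narica, 1,406 units, €141,823.22):
Base rate for 42.66 is 13% + €3.20/unit.
Origin Narica is the FTA partner but 42.66 is not on the preference list; base rate stands.
The additional-duty order on 42.66 targets Tyroria, not Narica; it does not apply.
Duty = €141,823.22 × 13% + 1,406 × €3.20 = €22,936.22.
Total = €3,476.09 + €6,987.71 + €22,936.22 = €33,400.02.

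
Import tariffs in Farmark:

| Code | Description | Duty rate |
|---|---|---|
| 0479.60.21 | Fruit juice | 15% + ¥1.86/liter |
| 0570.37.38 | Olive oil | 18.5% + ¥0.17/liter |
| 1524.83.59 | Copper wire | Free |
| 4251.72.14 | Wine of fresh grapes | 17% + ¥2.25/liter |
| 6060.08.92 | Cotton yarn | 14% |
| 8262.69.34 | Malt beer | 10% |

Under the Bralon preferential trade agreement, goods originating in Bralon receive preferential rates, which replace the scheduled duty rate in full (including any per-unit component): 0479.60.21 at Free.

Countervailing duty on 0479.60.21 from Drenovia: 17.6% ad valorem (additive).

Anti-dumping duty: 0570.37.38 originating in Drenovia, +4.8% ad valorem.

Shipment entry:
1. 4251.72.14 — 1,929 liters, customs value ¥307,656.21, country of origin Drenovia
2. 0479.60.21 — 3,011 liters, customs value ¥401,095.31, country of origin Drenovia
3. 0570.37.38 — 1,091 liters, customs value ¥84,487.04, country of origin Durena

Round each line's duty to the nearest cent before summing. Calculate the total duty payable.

Line 1 (4251.72.14, Drenovia, 1,929 liters, ¥307,656.21):
Base rate for 4251.72.14 is 17% + ¥2.25/liter.
Duty = ¥307,656.21 × 17% + 1,929 × ¥2.25 = ¥56,641.81.
Line 2 (0479.60.21, Drenovia, 3,011 liters, ¥401,095.31):
Base rate for 0479.60.21 is 15% + ¥1.86/liter.
0479.60.21 has an FTA preferential rate, but origin Drenovia is not Bralon; base rate stands.
Additional duty on 0479.60.21 from Drenovia: +17.6%. Applied ad valorem rate: 15% + 17.6% = 32.6%.
Duty = ¥401,095.31 × 32.6% + 3,011 × ¥1.86 = ¥136,357.53.
Line 3 (0570.37.38, Durena, 1,091 liters, ¥84,487.04):
Base rate for 0570.37.38 is 18.5% + ¥0.17/liter.
The additional-duty order on 0570.37.38 targets Drenovia, not Durena; it does not apply.
Duty = ¥84,487.04 × 18.5% + 1,091 × ¥0.17 = ¥15,815.57.
Total = ¥56,641.81 + ¥136,357.53 + ¥15,815.57 = ¥208,814.91.

¥208,814.91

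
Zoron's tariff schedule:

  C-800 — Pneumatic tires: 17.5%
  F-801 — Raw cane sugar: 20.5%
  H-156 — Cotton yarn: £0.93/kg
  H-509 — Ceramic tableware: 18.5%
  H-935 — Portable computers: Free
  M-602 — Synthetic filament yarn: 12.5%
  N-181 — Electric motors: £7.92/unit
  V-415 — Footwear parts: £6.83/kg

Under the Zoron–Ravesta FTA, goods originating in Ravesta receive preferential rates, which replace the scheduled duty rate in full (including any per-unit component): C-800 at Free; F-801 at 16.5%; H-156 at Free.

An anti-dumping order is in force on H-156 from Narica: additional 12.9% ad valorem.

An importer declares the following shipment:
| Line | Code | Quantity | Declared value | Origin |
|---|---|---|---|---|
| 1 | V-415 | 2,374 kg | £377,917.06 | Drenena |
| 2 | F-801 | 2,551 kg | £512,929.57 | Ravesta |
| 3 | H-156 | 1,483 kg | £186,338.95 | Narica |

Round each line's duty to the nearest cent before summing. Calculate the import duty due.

£126,264.71

Line 1 (V-415, Drenena, 2,374 kg, £377,917.06):
Base rate for V-415 is £6.83/kg.
Duty = 2,374 × £6.83 = £16,214.42.
Line 2 (F-801, Ravesta, 2,551 kg, £512,929.57):
Base rate for F-801 is 20.5%.
Origin Ravesta qualifies under the Zoron–Ravesta agreement and F-801 is covered: preferential rate 16.5% applies instead.
Duty = £512,929.57 × 16.5% = £84,633.38.
Line 3 (H-156, Narica, 1,483 kg, £186,338.95):
Base rate for H-156 is £0.93/kg.
H-156 has an FTA preferential rate, but origin Narica is not Ravesta; base rate stands.
Additional duty on H-156 from Narica: +12.9% ad valorem. Applied ad valorem rate = 12.9%.
Duty = £186,338.95 × 12.9% + 1,483 × £0.93 = £25,416.91.
Total = £16,214.42 + £84,633.38 + £25,416.91 = £126,264.71.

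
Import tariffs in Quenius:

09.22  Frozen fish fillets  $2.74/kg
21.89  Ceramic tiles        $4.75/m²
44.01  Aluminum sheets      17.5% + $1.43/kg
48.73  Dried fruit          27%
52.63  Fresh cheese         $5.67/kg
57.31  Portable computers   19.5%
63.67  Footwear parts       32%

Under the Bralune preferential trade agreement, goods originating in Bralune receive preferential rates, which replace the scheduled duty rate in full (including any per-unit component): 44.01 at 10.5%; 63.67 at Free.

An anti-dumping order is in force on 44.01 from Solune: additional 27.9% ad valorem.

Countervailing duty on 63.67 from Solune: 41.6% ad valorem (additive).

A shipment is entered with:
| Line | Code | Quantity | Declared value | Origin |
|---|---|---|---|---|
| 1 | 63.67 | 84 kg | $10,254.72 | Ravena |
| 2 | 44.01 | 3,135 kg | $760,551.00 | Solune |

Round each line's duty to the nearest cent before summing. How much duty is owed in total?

$353,054.71

Line 1 (63.67, Ravena, 84 kg, $10,254.72):
Base rate for 63.67 is 32%.
63.67 has an FTA preferential rate, but origin Ravena is not Bralune; base rate stands.
The additional-duty order on 63.67 targets Solune, not Ravena; it does not apply.
Duty = $10,254.72 × 32% = $3,281.51.
Line 2 (44.01, Solune, 3,135 kg, $760,551.00):
Base rate for 44.01 is 17.5% + $1.43/kg.
44.01 has an FTA preferential rate, but origin Solune is not Bralune; base rate stands.
Additional duty on 44.01 from Solune: +27.9%. Applied ad valorem rate: 17.5% + 27.9% = 45.4%.
Duty = $760,551.00 × 45.4% + 3,135 × $1.43 = $349,773.20.
Total = $3,281.51 + $349,773.20 = $353,054.71.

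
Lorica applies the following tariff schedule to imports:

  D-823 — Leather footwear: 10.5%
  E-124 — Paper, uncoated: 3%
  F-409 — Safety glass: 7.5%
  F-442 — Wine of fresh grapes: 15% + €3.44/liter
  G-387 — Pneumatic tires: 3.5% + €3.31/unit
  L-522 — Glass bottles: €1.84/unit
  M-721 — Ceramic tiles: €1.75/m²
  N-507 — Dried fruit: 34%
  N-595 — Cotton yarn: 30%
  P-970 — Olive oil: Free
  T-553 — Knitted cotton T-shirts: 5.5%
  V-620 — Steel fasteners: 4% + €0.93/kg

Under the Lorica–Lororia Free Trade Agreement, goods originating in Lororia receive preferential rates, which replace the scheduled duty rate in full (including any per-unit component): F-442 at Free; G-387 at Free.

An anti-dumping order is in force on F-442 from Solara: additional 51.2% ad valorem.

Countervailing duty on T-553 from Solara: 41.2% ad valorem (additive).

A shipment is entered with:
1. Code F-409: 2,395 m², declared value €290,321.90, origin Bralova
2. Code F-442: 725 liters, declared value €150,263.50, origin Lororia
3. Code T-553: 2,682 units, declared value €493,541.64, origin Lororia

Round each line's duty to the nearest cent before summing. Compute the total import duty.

€48,918.93

Line 1 (F-409, Bralova, 2,395 m², €290,321.90):
Base rate for F-409 is 7.5%.
Duty = €290,321.90 × 7.5% = €21,774.14.
Line 2 (F-442, Lororia, 725 liters, €150,263.50):
Base rate for F-442 is 15% + €3.44/liter.
Origin Lororia qualifies under the Lorica–Lororia agreement and F-442 is covered: preferential rate Free applies instead.
The additional-duty order on F-442 targets Solara, not Lororia; it does not apply.
Duty = €150,263.50 × 0% = €0.00.
Line 3 (T-553, Lororia, 2,682 units, €493,541.64):
Base rate for T-553 is 5.5%.
Origin Lororia is the FTA partner but T-553 is not on the preference list; base rate stands.
The additional-duty order on T-553 targets Solara, not Lororia; it does not apply.
Duty = €493,541.64 × 5.5% = €27,144.79.
Total = €21,774.14 + €0.00 + €27,144.79 = €48,918.93.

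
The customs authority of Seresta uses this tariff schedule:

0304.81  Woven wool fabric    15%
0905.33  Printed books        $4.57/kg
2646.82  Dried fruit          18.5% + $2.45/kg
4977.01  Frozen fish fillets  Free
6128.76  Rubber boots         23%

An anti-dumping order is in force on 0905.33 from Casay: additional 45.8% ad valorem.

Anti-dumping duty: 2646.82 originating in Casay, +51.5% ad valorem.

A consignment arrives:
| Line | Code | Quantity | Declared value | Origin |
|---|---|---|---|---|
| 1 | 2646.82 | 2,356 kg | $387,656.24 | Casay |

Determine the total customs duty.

$277,131.57

Line 1 (2646.82, Casay, 2,356 kg, $387,656.24):
Base rate for 2646.82 is 18.5% + $2.45/kg.
Additional duty on 2646.82 from Casay: +51.5%. Applied ad valorem rate: 18.5% + 51.5% = 70%.
Duty = $387,656.24 × 70% + 2,356 × $2.45 = $277,131.57.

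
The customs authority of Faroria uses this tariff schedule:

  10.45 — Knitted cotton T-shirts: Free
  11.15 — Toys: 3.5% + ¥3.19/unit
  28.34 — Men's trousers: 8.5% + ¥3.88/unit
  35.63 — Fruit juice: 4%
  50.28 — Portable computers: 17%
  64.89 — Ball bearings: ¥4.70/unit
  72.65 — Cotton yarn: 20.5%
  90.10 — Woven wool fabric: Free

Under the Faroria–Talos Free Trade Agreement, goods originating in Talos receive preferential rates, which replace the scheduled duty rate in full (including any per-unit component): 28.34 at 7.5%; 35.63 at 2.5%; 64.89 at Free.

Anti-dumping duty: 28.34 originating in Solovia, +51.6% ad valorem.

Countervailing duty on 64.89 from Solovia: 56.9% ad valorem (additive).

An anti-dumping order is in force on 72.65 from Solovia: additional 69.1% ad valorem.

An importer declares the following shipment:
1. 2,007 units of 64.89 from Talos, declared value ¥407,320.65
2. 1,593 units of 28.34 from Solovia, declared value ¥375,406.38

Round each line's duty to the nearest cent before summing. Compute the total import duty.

¥231,800.07

Line 1 (64.89, Talos, 2,007 units, ¥407,320.65):
Base rate for 64.89 is ¥4.70/unit.
Origin Talos qualifies under the Faroria–Talos agreement and 64.89 is covered: preferential rate Free applies instead.
The additional-duty order on 64.89 targets Solovia, not Talos; it does not apply.
Duty = ¥407,320.65 × 0% = ¥0.00.
Line 2 (28.34, Solovia, 1,593 units, ¥375,406.38):
Base rate for 28.34 is 8.5% + ¥3.88/unit.
28.34 has an FTA preferential rate, but origin Solovia is not Talos; base rate stands.
Additional duty on 28.34 from Solovia: +51.6%. Applied ad valorem rate: 8.5% + 51.6% = 60.1%.
Duty = ¥375,406.38 × 60.1% + 1,593 × ¥3.88 = ¥231,800.07.
Total = ¥0.00 + ¥231,800.07 = ¥231,800.07.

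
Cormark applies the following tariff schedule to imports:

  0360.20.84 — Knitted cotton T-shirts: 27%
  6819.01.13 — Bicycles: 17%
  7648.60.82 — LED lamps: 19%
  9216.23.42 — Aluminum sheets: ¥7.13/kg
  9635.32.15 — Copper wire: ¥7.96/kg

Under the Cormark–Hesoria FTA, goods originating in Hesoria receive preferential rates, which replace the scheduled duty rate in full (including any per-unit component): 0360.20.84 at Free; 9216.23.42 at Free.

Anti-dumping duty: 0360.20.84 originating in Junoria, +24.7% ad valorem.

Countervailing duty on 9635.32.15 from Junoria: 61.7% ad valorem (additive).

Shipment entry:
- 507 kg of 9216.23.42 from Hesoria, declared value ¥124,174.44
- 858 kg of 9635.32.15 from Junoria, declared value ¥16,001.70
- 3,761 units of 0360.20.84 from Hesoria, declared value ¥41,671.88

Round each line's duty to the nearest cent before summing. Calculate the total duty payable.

Line 1 (9216.23.42, Hesoria, 507 kg, ¥124,174.44):
Base rate for 9216.23.42 is ¥7.13/kg.
Origin Hesoria qualifies under the Cormark–Hesoria agreement and 9216.23.42 is covered: preferential rate Free applies instead.
Duty = ¥124,174.44 × 0% = ¥0.00.
Line 2 (9635.32.15, Junoria, 858 kg, ¥16,001.70):
Base rate for 9635.32.15 is ¥7.96/kg.
Additional duty on 9635.32.15 from Junoria: +61.7% ad valorem. Applied ad valorem rate = 61.7%.
Duty = ¥16,001.70 × 61.7% + 858 × ¥7.96 = ¥16,702.73.
Line 3 (0360.20.84, Hesoria, 3,761 units, ¥41,671.88):
Base rate for 0360.20.84 is 27%.
Origin Hesoria qualifies under the Cormark–Hesoria agreement and 0360.20.84 is covered: preferential rate Free applies instead.
The additional-duty order on 0360.20.84 targets Junoria, not Hesoria; it does not apply.
Duty = ¥41,671.88 × 0% = ¥0.00.
Total = ¥0.00 + ¥16,702.73 + ¥0.00 = ¥16,702.73.

¥16,702.73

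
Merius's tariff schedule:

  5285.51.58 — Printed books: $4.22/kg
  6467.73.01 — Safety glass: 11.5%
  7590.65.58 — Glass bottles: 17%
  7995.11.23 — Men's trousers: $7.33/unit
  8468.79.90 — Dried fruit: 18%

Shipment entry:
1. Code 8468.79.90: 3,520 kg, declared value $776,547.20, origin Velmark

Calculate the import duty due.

$139,778.50

Line 1 (8468.79.90, Velmark, 3,520 kg, $776,547.20):
Base rate for 8468.79.90 is 18%.
Duty = $776,547.20 × 18% = $139,778.50.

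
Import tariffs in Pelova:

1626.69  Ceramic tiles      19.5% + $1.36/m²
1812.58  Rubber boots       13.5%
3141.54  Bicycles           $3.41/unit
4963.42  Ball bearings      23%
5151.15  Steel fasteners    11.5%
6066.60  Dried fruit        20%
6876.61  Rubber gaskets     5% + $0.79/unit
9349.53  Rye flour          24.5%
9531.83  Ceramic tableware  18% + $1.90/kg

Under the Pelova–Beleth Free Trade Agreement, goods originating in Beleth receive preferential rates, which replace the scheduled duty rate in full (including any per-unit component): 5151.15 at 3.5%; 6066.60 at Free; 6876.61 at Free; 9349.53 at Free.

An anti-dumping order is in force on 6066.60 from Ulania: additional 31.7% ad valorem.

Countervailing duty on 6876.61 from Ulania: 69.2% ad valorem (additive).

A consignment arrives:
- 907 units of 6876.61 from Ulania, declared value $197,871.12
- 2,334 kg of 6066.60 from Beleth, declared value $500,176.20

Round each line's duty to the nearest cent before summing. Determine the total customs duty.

Line 1 (6876.61, Ulania, 907 units, $197,871.12):
Base rate for 6876.61 is 5% + $0.79/unit.
6876.61 has an FTA preferential rate, but origin Ulania is not Beleth; base rate stands.
Additional duty on 6876.61 from Ulania: +69.2%. Applied ad valorem rate: 5% + 69.2% = 74.2%.
Duty = $197,871.12 × 74.2% + 907 × $0.79 = $147,536.90.
Line 2 (6066.60, Beleth, 2,334 kg, $500,176.20):
Base rate for 6066.60 is 20%.
Origin Beleth qualifies under the Pelova–Beleth agreement and 6066.60 is covered: preferential rate Free applies instead.
The additional-duty order on 6066.60 targets Ulania, not Beleth; it does not apply.
Duty = $500,176.20 × 0% = $0.00.
Total = $147,536.90 + $0.00 = $147,536.90.

$147,536.90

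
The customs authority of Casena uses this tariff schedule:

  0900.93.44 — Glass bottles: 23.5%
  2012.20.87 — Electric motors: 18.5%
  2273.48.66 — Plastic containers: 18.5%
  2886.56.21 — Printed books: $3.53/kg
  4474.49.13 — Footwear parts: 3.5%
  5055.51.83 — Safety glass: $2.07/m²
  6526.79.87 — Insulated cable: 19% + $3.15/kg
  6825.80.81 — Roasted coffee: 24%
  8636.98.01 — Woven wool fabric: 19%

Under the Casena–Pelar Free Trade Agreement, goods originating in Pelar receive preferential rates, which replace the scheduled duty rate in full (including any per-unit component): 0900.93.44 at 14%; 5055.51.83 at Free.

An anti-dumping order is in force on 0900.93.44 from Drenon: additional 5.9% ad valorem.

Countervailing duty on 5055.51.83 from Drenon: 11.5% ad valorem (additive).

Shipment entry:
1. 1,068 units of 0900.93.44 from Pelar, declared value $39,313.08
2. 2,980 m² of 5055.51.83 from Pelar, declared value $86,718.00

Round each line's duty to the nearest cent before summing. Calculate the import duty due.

$5,503.83

Line 1 (0900.93.44, Pelar, 1,068 units, $39,313.08):
Base rate for 0900.93.44 is 23.5%.
Origin Pelar qualifies under the Casena–Pelar agreement and 0900.93.44 is covered: preferential rate 14% applies instead.
The additional-duty order on 0900.93.44 targets Drenon, not Pelar; it does not apply.
Duty = $39,313.08 × 14% = $5,503.83.
Line 2 (5055.51.83, Pelar, 2,980 m², $86,718.00):
Base rate for 5055.51.83 is $2.07/m².
Origin Pelar qualifies under the Casena–Pelar agreement and 5055.51.83 is covered: preferential rate Free applies instead.
The additional-duty order on 5055.51.83 targets Drenon, not Pelar; it does not apply.
Duty = $86,718.00 × 0% = $0.00.
Total = $5,503.83 + $0.00 = $5,503.83.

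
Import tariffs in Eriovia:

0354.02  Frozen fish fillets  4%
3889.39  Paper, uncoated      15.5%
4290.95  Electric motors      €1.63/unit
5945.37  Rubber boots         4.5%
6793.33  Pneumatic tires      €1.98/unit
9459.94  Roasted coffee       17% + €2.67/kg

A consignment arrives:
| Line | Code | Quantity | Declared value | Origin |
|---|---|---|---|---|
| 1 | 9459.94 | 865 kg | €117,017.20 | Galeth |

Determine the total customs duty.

Line 1 (9459.94, Galeth, 865 kg, €117,017.20):
Base rate for 9459.94 is 17% + €2.67/kg.
Duty = €117,017.20 × 17% + 865 × €2.67 = €22,202.47.

€22,202.47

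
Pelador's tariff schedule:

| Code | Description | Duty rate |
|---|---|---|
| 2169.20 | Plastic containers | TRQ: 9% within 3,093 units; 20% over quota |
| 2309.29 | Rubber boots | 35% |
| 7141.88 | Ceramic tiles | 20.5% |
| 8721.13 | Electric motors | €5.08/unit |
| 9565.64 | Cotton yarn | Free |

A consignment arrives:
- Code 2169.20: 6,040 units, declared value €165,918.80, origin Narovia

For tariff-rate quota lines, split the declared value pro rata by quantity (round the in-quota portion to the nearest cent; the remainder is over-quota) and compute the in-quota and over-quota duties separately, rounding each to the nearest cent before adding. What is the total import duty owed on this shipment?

Line 1 (2169.20, Narovia, 6,040 units, €165,918.80):
Code 2169.20 is under a tariff-rate quota (threshold 3,093 units). In-quota: 3,093 units at 9%; over-quota: 2,947 units at 20%.
Pro-rata value split: in-quota = €165,918.80 × 3,093/6,040 = €84,964.71; over-quota = €165,918.80 − €84,964.71 = €80,954.09.
In-quota duty = €84,964.71 × 9% = €7,646.82. Over-quota duty = €80,954.09 × 20% = €16,190.82.
Line duty = €7,646.82 + €16,190.82 = €23,837.64.

€23,837.64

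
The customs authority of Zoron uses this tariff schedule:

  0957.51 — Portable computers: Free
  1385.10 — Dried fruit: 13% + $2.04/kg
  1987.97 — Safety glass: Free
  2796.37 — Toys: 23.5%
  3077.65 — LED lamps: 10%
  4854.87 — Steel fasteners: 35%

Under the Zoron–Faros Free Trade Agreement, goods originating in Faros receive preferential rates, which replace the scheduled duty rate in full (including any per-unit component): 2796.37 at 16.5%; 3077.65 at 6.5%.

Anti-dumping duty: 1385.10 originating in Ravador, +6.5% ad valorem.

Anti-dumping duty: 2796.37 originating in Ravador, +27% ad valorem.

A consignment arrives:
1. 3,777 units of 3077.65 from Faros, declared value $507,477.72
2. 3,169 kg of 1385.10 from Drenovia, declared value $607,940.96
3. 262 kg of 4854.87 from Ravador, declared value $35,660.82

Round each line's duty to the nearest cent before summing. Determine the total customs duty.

Line 1 (3077.65, Faros, 3,777 units, $507,477.72):
Base rate for 3077.65 is 10%.
Origin Faros qualifies under the Zoron–Faros agreement and 3077.65 is covered: preferential rate 6.5% applies instead.
Duty = $507,477.72 × 6.5% = $32,986.05.
Line 2 (1385.10, Drenovia, 3,169 kg, $607,940.96):
Base rate for 1385.10 is 13% + $2.04/kg.
The additional-duty order on 1385.10 targets Ravador, not Drenovia; it does not apply.
Duty = $607,940.96 × 13% + 3,169 × $2.04 = $85,497.08.
Line 3 (4854.87, Ravador, 262 kg, $35,660.82):
Base rate for 4854.87 is 35%.
Duty = $35,660.82 × 35% = $12,481.29.
Total = $32,986.05 + $85,497.08 + $12,481.29 = $130,964.42.

$130,964.42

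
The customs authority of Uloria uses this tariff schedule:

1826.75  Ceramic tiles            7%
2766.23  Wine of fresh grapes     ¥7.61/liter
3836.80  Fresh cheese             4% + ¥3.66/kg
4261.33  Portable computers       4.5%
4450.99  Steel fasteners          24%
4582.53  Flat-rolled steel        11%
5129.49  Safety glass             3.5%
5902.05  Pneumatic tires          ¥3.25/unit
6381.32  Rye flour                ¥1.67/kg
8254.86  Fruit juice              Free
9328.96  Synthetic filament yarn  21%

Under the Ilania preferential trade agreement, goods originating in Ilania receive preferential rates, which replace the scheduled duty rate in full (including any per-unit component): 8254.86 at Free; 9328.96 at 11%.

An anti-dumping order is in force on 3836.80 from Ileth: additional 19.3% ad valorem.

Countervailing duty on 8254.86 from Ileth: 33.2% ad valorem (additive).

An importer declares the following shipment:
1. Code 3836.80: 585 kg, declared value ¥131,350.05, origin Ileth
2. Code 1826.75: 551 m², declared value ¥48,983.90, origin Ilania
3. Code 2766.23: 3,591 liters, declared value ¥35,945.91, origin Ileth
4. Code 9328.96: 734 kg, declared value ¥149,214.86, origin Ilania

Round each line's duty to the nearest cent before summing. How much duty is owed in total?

Line 1 (3836.80, Ileth, 585 kg, ¥131,350.05):
Base rate for 3836.80 is 4% + ¥3.66/kg.
Additional duty on 3836.80 from Ileth: +19.3%. Applied ad valorem rate: 4% + 19.3% = 23.3%.
Duty = ¥131,350.05 × 23.3% + 585 × ¥3.66 = ¥32,745.66.
Line 2 (1826.75, Ilania, 551 m², ¥48,983.90):
Base rate for 1826.75 is 7%.
Origin Ilania is the FTA partner but 1826.75 is not on the preference list; base rate stands.
Duty = ¥48,983.90 × 7% = ¥3,428.87.
Line 3 (2766.23, Ileth, 3,591 liters, ¥35,945.91):
Base rate for 2766.23 is ¥7.61/liter.
Duty = 3,591 × ¥7.61 = ¥27,327.51.
Line 4 (9328.96, Ilania, 734 kg, ¥149,214.86):
Base rate for 9328.96 is 21%.
Origin Ilania qualifies under the Uloria–Ilania agreement and 9328.96 is covered: preferential rate 11% applies instead.
Duty = ¥149,214.86 × 11% = ¥16,413.63.
Total = ¥32,745.66 + ¥3,428.87 + ¥27,327.51 + ¥16,413.63 = ¥79,915.67.

¥79,915.67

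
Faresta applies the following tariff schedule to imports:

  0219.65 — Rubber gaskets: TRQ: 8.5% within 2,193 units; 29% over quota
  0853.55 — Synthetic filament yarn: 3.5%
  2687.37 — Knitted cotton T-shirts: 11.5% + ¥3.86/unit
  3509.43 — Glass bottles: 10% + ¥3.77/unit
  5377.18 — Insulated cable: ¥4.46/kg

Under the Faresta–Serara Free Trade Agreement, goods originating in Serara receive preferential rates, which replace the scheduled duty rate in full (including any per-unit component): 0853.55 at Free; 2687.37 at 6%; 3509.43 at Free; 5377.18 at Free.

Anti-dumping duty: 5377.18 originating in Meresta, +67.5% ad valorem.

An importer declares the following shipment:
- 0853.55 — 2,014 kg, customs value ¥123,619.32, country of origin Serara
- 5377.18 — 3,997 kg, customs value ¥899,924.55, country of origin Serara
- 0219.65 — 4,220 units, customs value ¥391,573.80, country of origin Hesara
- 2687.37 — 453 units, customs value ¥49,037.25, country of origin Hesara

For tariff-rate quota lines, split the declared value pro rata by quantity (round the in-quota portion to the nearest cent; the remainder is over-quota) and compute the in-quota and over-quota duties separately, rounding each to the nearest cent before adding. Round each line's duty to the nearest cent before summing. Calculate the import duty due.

¥79,229.13

Line 1 (0853.55, Serara, 2,014 kg, ¥123,619.32):
Base rate for 0853.55 is 3.5%.
Origin Serara qualifies under the Faresta–Serara agreement and 0853.55 is covered: preferential rate Free applies instead.
Duty = ¥123,619.32 × 0% = ¥0.00.
Line 2 (5377.18, Serara, 3,997 kg, ¥899,924.55):
Base rate for 5377.18 is ¥4.46/kg.
Origin Serara qualifies under the Faresta–Serara agreement and 5377.18 is covered: preferential rate Free applies instead.
The additional-duty order on 5377.18 targets Meresta, not Serara; it does not apply.
Duty = ¥899,924.55 × 0% = ¥0.00.
Line 3 (0219.65, Hesara, 4,220 units, ¥391,573.80):
Code 0219.65 is under a tariff-rate quota (threshold 2,193 units). In-quota: 2,193 units at 8.5%; over-quota: 2,027 units at 29%.
Pro-rata value split: in-quota = ¥391,573.80 × 2,193/4,220 = ¥203,488.47; over-quota = ¥391,573.80 − ¥203,488.47 = ¥188,085.33.
In-quota duty = ¥203,488.47 × 8.5% = ¥17,296.52. Over-quota duty = ¥188,085.33 × 29% = ¥54,544.75.
Line duty = ¥17,296.52 + ¥54,544.75 = ¥71,841.27.
Line 4 (2687.37, Hesara, 453 units, ¥49,037.25):
Base rate for 2687.37 is 11.5% + ¥3.86/unit.
2687.37 has an FTA preferential rate, but origin Hesara is not Serara; base rate stands.
Duty = ¥49,037.25 × 11.5% + 453 × ¥3.86 = ¥7,387.86.
Total = ¥0.00 + ¥0.00 + ¥71,841.27 + ¥7,387.86 = ¥79,229.13.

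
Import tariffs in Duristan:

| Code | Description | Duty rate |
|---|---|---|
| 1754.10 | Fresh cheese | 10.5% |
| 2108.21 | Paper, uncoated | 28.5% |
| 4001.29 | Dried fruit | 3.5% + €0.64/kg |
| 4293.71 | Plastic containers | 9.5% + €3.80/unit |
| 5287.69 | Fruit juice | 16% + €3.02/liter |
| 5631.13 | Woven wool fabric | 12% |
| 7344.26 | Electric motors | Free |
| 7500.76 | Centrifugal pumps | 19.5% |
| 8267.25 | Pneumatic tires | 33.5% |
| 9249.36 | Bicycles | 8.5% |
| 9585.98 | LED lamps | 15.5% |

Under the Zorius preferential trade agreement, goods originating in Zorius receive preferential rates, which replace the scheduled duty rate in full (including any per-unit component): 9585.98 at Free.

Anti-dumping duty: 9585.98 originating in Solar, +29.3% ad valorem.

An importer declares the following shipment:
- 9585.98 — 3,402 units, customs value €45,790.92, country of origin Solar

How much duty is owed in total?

Line 1 (9585.98, Solar, 3,402 units, €45,790.92):
Base rate for 9585.98 is 15.5%.
9585.98 has an FTA preferential rate, but origin Solar is not Zorius; base rate stands.
Additional duty on 9585.98 from Solar: +29.3%. Applied ad valorem rate: 15.5% + 29.3% = 44.8%.
Duty = €45,790.92 × 44.8% = €20,514.33.

€20,514.33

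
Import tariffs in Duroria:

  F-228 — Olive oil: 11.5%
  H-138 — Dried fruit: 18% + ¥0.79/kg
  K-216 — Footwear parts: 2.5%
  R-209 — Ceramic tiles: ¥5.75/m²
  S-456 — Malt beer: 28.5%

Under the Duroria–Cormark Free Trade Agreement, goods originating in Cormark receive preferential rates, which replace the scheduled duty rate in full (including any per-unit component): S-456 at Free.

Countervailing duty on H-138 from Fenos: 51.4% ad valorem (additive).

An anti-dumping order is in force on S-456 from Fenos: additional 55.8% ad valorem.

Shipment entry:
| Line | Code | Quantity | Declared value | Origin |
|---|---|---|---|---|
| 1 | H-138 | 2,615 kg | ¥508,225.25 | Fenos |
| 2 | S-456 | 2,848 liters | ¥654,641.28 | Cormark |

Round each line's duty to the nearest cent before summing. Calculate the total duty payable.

¥354,774.17

Line 1 (H-138, Fenos, 2,615 kg, ¥508,225.25):
Base rate for H-138 is 18% + ¥0.79/kg.
Additional duty on H-138 from Fenos: +51.4%. Applied ad valorem rate: 18% + 51.4% = 69.4%.
Duty = ¥508,225.25 × 69.4% + 2,615 × ¥0.79 = ¥354,774.17.
Line 2 (S-456, Cormark, 2,848 liters, ¥654,641.28):
Base rate for S-456 is 28.5%.
Origin Cormark qualifies under the Duroria–Cormark agreement and S-456 is covered: preferential rate Free applies instead.
The additional-duty order on S-456 targets Fenos, not Cormark; it does not apply.
Duty = ¥654,641.28 × 0% = ¥0.00.
Total = ¥354,774.17 + ¥0.00 = ¥354,774.17.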